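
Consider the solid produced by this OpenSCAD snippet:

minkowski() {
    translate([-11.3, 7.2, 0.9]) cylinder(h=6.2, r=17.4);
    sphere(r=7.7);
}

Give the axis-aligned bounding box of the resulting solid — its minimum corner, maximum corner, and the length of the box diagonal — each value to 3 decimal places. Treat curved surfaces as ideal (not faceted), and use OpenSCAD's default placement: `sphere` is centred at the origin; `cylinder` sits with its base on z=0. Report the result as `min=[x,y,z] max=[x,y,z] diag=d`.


min=[-36.400,-17.900,-6.800] max=[13.800,32.300,14.800] diag=74.207

A = translate([-11.3, 7.2, 0.9]) cylinder(h=6.2, r=17.4) → bbox [-28.7,-10.2,0.9] .. [6.1,24.6,7.1]
B = sphere(r=7.7) → bbox [-7.7,-7.7,-7.7] .. [7.7,7.7,7.7]
lo = A.lo+B.lo = [-28.7-7.7, -10.2-7.7, 0.9-7.7] = [-36.400,-17.900,-6.800]
hi = A.hi+B.hi = [6.1+7.7, 24.6+7.7, 7.1+7.7] = [13.800,32.300,14.800]
diag = √(50.2²+50.2²+21.6²) = √5506.64 = 74.207


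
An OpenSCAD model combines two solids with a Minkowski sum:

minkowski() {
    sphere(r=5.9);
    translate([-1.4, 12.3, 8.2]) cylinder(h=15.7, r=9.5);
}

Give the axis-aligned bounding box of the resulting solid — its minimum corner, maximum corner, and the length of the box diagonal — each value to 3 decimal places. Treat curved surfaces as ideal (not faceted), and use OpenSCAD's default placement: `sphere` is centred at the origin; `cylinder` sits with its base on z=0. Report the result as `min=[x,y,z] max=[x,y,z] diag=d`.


A = translate([-1.4, 12.3, 8.2]) cylinder(h=15.7, r=9.5) → bbox [-10.9,2.8,8.2] .. [8.1,21.8,23.9]
B = sphere(r=5.9) → bbox [-5.9,-5.9,-5.9] .. [5.9,5.9,5.9]
lo = A.lo+B.lo = [-10.9-5.9, 2.8-5.9, 8.2-5.9] = [-16.800,-3.100,2.300]
hi = A.hi+B.hi = [8.1+5.9, 21.8+5.9, 23.9+5.9] = [14.000,27.700,29.800]
diag = √(30.8²+30.8²+27.5²) = √2653.53 = 51.512

min=[-16.800,-3.100,2.300] max=[14.000,27.700,29.800] diag=51.512


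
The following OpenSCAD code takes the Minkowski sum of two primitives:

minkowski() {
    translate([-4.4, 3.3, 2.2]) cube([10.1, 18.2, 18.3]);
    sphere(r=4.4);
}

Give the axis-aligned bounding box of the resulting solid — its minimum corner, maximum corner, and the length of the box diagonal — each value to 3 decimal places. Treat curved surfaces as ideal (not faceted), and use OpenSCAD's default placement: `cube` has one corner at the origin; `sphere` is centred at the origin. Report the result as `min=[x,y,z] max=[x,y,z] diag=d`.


min=[-8.800,-1.100,-2.200] max=[10.100,25.900,24.900] diag=42.669

A = translate([-4.4, 3.3, 2.2]) cube([10.1, 18.2, 18.3]) → bbox [-4.4,3.3,2.2] .. [5.7,21.5,20.5]
B = sphere(r=4.4) → bbox [-4.4,-4.4,-4.4] .. [4.4,4.4,4.4]
lo = A.lo+B.lo = [-4.4-4.4, 3.3-4.4, 2.2-4.4] = [-8.800,-1.100,-2.200]
hi = A.hi+B.hi = [5.7+4.4, 21.5+4.4, 20.5+4.4] = [10.100,25.900,24.900]
diag = √(18.9²+27²+27.1²) = √1820.62 = 42.669


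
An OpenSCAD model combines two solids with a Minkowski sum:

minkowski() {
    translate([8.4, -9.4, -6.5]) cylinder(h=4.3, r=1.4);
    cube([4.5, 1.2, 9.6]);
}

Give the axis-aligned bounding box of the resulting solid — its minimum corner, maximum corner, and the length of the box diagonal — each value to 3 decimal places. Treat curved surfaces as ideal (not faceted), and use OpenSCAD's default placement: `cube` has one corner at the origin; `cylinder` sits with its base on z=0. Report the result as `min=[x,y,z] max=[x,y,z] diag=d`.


min=[7.000,-10.800,-6.500] max=[14.300,-6.800,7.400] diag=16.202

A = translate([8.4, -9.4, -6.5]) cylinder(h=4.3, r=1.4) → bbox [7,-10.8,-6.5] .. [9.8,-8,-2.2]
B = cube([4.5, 1.2, 9.6]) → bbox [0,0,0] .. [4.5,1.2,9.6]
lo = A.lo+B.lo = [7+0, -10.8+0, -6.5+0] = [7.000,-10.800,-6.500]
hi = A.hi+B.hi = [9.8+4.5, -8+1.2, -2.2+9.6] = [14.300,-6.800,7.400]
diag = √(7.3²+4²+13.9²) = √262.5 = 16.202


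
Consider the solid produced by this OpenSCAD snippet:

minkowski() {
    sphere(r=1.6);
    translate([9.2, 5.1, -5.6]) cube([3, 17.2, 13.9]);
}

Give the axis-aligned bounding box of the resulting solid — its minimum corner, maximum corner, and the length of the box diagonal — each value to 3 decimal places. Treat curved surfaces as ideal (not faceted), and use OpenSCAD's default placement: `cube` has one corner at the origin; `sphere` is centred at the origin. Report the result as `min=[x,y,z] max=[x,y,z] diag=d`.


min=[7.600,3.500,-7.200] max=[13.800,23.900,9.900] diag=27.331

A = translate([9.2, 5.1, -5.6]) cube([3, 17.2, 13.9]) → bbox [9.2,5.1,-5.6] .. [12.2,22.3,8.3]
B = sphere(r=1.6) → bbox [-1.6,-1.6,-1.6] .. [1.6,1.6,1.6]
lo = A.lo+B.lo = [9.2-1.6, 5.1-1.6, -5.6-1.6] = [7.600,3.500,-7.200]
hi = A.hi+B.hi = [12.2+1.6, 22.3+1.6, 8.3+1.6] = [13.800,23.900,9.900]
diag = √(6.2²+20.4²+17.1²) = √747.01 = 27.331


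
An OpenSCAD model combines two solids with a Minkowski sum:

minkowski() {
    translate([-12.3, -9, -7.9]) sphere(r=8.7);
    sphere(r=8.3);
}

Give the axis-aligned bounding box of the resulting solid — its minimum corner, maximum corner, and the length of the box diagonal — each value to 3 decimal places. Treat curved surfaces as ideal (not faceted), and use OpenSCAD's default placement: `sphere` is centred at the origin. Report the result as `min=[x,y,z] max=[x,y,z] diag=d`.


A = translate([-12.3, -9, -7.9]) sphere(r=8.7) → bbox [-21,-17.7,-16.6] .. [-3.6,-0.3,0.8]
B = sphere(r=8.3) → bbox [-8.3,-8.3,-8.3] .. [8.3,8.3,8.3]
lo = A.lo+B.lo = [-21-8.3, -17.7-8.3, -16.6-8.3] = [-29.300,-26.000,-24.900]
hi = A.hi+B.hi = [-3.6+8.3, -0.3+8.3, 0.8+8.3] = [4.700,8.000,9.100]
diag = √(34²+34²+34²) = √3468 = 58.890

min=[-29.300,-26.000,-24.900] max=[4.700,8.000,9.100] diag=58.890


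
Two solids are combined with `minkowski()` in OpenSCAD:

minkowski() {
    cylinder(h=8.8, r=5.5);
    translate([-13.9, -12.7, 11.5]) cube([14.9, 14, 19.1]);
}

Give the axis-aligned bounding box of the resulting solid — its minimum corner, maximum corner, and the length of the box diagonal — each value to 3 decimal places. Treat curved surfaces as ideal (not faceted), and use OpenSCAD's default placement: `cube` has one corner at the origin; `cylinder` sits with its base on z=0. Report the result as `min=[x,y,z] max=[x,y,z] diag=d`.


min=[-19.400,-18.200,11.500] max=[6.500,6.800,39.400] diag=45.544

A = translate([-13.9, -12.7, 11.5]) cube([14.9, 14, 19.1]) → bbox [-13.9,-12.7,11.5] .. [1,1.3,30.6]
B = cylinder(h=8.8, r=5.5) → bbox [-5.5,-5.5,0] .. [5.5,5.5,8.8]
lo = A.lo+B.lo = [-13.9-5.5, -12.7-5.5, 11.5+0] = [-19.400,-18.200,11.500]
hi = A.hi+B.hi = [1+5.5, 1.3+5.5, 30.6+8.8] = [6.500,6.800,39.400]
diag = √(25.9²+25²+27.9²) = √2074.22 = 45.544


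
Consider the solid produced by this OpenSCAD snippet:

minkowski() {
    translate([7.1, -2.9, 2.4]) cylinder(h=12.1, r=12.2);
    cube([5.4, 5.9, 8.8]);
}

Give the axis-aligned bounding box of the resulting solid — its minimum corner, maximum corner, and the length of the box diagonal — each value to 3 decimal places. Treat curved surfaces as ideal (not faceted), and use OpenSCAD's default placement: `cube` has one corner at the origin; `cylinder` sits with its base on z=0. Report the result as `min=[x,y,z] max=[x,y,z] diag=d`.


min=[-5.100,-15.100,2.400] max=[24.700,15.200,23.300] diag=47.360

A = translate([7.1, -2.9, 2.4]) cylinder(h=12.1, r=12.2) → bbox [-5.1,-15.1,2.4] .. [19.3,9.3,14.5]
B = cube([5.4, 5.9, 8.8]) → bbox [0,0,0] .. [5.4,5.9,8.8]
lo = A.lo+B.lo = [-5.1+0, -15.1+0, 2.4+0] = [-5.100,-15.100,2.400]
hi = A.hi+B.hi = [19.3+5.4, 9.3+5.9, 14.5+8.8] = [24.700,15.200,23.300]
diag = √(29.8²+30.3²+20.9²) = √2242.94 = 47.360


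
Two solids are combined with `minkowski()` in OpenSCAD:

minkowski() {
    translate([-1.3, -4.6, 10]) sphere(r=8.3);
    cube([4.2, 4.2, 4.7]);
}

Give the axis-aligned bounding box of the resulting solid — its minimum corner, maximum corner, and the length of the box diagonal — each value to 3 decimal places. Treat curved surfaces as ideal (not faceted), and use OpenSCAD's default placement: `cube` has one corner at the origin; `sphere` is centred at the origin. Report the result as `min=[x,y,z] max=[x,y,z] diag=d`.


A = translate([-1.3, -4.6, 10]) sphere(r=8.3) → bbox [-9.6,-12.9,1.7] .. [7,3.7,18.3]
B = cube([4.2, 4.2, 4.7]) → bbox [0,0,0] .. [4.2,4.2,4.7]
lo = A.lo+B.lo = [-9.6+0, -12.9+0, 1.7+0] = [-9.600,-12.900,1.700]
hi = A.hi+B.hi = [7+4.2, 3.7+4.2, 18.3+4.7] = [11.200,7.900,23.000]
diag = √(20.8²+20.8²+21.3²) = √1318.97 = 36.318

min=[-9.600,-12.900,1.700] max=[11.200,7.900,23.000] diag=36.318


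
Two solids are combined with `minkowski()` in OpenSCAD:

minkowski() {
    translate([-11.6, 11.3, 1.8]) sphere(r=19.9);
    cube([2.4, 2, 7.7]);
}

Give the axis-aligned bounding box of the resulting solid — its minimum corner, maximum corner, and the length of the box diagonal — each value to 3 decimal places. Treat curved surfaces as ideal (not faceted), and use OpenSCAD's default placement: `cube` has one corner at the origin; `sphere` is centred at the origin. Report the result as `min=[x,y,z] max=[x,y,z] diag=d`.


min=[-31.500,-8.600,-18.100] max=[10.700,33.200,29.400] diag=76.055

A = translate([-11.6, 11.3, 1.8]) sphere(r=19.9) → bbox [-31.5,-8.6,-18.1] .. [8.3,31.2,21.7]
B = cube([2.4, 2, 7.7]) → bbox [0,0,0] .. [2.4,2,7.7]
lo = A.lo+B.lo = [-31.5+0, -8.6+0, -18.1+0] = [-31.500,-8.600,-18.100]
hi = A.hi+B.hi = [8.3+2.4, 31.2+2, 21.7+7.7] = [10.700,33.200,29.400]
diag = √(42.2²+41.8²+47.5²) = √5784.33 = 76.055


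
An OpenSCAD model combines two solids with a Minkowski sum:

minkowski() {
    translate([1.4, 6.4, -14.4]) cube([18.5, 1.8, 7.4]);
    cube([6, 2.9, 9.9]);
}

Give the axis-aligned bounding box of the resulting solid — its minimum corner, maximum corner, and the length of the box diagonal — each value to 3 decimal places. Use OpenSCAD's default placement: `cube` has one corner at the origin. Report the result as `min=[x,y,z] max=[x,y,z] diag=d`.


A = translate([1.4, 6.4, -14.4]) cube([18.5, 1.8, 7.4]) → bbox [1.4,6.4,-14.4] .. [19.9,8.2,-7]
B = cube([6, 2.9, 9.9]) → bbox [0,0,0] .. [6,2.9,9.9]
lo = A.lo+B.lo = [1.4+0, 6.4+0, -14.4+0] = [1.400,6.400,-14.400]
hi = A.hi+B.hi = [19.9+6, 8.2+2.9, -7+9.9] = [25.900,11.100,2.900]
diag = √(24.5²+4.7²+17.3²) = √921.63 = 30.358

min=[1.400,6.400,-14.400] max=[25.900,11.100,2.900] diag=30.358


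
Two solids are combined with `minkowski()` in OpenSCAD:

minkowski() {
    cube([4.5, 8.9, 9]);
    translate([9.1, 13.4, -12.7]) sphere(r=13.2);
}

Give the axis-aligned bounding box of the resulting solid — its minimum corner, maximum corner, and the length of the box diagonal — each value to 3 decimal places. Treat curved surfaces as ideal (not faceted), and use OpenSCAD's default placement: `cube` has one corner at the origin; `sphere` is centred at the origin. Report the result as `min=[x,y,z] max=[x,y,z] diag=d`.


A = translate([9.1, 13.4, -12.7]) sphere(r=13.2) → bbox [-4.1,0.2,-25.9] .. [22.3,26.6,0.5]
B = cube([4.5, 8.9, 9]) → bbox [0,0,0] .. [4.5,8.9,9]
lo = A.lo+B.lo = [-4.1+0, 0.2+0, -25.9+0] = [-4.100,0.200,-25.900]
hi = A.hi+B.hi = [22.3+4.5, 26.6+8.9, 0.5+9] = [26.800,35.500,9.500]
diag = √(30.9²+35.3²+35.4²) = √3454.06 = 58.771

min=[-4.100,0.200,-25.900] max=[26.800,35.500,9.500] diag=58.771


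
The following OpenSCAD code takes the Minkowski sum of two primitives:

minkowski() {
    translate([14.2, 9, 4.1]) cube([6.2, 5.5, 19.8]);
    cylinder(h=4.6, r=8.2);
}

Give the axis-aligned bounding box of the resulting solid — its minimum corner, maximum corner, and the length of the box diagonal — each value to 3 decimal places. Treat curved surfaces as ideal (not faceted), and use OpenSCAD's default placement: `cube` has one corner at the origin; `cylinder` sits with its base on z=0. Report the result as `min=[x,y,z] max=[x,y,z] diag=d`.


A = translate([14.2, 9, 4.1]) cube([6.2, 5.5, 19.8]) → bbox [14.2,9,4.1] .. [20.4,14.5,23.9]
B = cylinder(h=4.6, r=8.2) → bbox [-8.2,-8.2,0] .. [8.2,8.2,4.6]
lo = A.lo+B.lo = [14.2-8.2, 9-8.2, 4.1+0] = [6.000,0.800,4.100]
hi = A.hi+B.hi = [20.4+8.2, 14.5+8.2, 23.9+4.6] = [28.600,22.700,28.500]
diag = √(22.6²+21.9²+24.4²) = √1585.73 = 39.821

min=[6.000,0.800,4.100] max=[28.600,22.700,28.500] diag=39.821


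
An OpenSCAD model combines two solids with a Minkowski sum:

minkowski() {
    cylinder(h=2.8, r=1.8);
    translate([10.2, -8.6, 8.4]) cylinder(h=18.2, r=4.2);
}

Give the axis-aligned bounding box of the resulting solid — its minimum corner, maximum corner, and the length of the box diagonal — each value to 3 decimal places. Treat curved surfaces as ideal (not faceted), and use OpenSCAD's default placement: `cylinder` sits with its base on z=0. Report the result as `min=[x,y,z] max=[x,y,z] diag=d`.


A = translate([10.2, -8.6, 8.4]) cylinder(h=18.2, r=4.2) → bbox [6,-12.8,8.4] .. [14.4,-4.4,26.6]
B = cylinder(h=2.8, r=1.8) → bbox [-1.8,-1.8,0] .. [1.8,1.8,2.8]
lo = A.lo+B.lo = [6-1.8, -12.8-1.8, 8.4+0] = [4.200,-14.600,8.400]
hi = A.hi+B.hi = [14.4+1.8, -4.4+1.8, 26.6+2.8] = [16.200,-2.600,29.400]
diag = √(12²+12²+21²) = √729 = 27.000

min=[4.200,-14.600,8.400] max=[16.200,-2.600,29.400] diag=27.000


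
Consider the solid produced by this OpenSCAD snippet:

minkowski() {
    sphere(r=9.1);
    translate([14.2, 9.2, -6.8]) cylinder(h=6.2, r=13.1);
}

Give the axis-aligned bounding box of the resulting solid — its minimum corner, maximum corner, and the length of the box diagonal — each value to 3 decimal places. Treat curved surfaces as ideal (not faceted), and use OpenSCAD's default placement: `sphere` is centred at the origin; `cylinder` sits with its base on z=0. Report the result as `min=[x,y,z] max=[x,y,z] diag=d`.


min=[-8.000,-13.000,-15.900] max=[36.400,31.400,8.500] diag=67.365

A = translate([14.2, 9.2, -6.8]) cylinder(h=6.2, r=13.1) → bbox [1.1,-3.9,-6.8] .. [27.3,22.3,-0.6]
B = sphere(r=9.1) → bbox [-9.1,-9.1,-9.1] .. [9.1,9.1,9.1]
lo = A.lo+B.lo = [1.1-9.1, -3.9-9.1, -6.8-9.1] = [-8.000,-13.000,-15.900]
hi = A.hi+B.hi = [27.3+9.1, 22.3+9.1, -0.6+9.1] = [36.400,31.400,8.500]
diag = √(44.4²+44.4²+24.4²) = √4538.08 = 67.365


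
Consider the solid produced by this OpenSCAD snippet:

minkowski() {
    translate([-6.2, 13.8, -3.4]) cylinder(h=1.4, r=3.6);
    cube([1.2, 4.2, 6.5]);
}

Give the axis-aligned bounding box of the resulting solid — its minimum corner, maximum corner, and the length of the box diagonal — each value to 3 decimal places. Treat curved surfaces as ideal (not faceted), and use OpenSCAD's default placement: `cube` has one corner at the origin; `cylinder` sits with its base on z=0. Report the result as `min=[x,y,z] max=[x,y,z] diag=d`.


min=[-9.800,10.200,-3.400] max=[-1.400,21.600,4.500] diag=16.215

A = translate([-6.2, 13.8, -3.4]) cylinder(h=1.4, r=3.6) → bbox [-9.8,10.2,-3.4] .. [-2.6,17.4,-2]
B = cube([1.2, 4.2, 6.5]) → bbox [0,0,0] .. [1.2,4.2,6.5]
lo = A.lo+B.lo = [-9.8+0, 10.2+0, -3.4+0] = [-9.800,10.200,-3.400]
hi = A.hi+B.hi = [-2.6+1.2, 17.4+4.2, -2+6.5] = [-1.400,21.600,4.500]
diag = √(8.4²+11.4²+7.9²) = √262.93 = 16.215


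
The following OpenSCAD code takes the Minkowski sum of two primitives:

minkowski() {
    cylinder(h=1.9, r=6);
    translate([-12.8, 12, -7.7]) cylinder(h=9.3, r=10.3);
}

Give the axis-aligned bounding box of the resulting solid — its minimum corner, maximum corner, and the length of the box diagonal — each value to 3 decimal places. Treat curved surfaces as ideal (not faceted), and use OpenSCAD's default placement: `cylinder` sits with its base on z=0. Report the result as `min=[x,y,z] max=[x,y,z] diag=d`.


A = translate([-12.8, 12, -7.7]) cylinder(h=9.3, r=10.3) → bbox [-23.1,1.7,-7.7] .. [-2.5,22.3,1.6]
B = cylinder(h=1.9, r=6) → bbox [-6,-6,0] .. [6,6,1.9]
lo = A.lo+B.lo = [-23.1-6, 1.7-6, -7.7+0] = [-29.100,-4.300,-7.700]
hi = A.hi+B.hi = [-2.5+6, 22.3+6, 1.6+1.9] = [3.500,28.300,3.500]
diag = √(32.6²+32.6²+11.2²) = √2250.96 = 47.444

min=[-29.100,-4.300,-7.700] max=[3.500,28.300,3.500] diag=47.444


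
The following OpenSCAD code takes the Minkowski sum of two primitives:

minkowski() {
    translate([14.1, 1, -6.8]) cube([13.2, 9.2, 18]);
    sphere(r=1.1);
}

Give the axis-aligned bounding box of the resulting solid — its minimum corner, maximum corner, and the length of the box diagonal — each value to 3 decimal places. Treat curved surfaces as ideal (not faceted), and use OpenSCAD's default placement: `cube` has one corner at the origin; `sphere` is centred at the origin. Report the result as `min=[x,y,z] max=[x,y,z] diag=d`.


A = translate([14.1, 1, -6.8]) cube([13.2, 9.2, 18]) → bbox [14.1,1,-6.8] .. [27.3,10.2,11.2]
B = sphere(r=1.1) → bbox [-1.1,-1.1,-1.1] .. [1.1,1.1,1.1]
lo = A.lo+B.lo = [14.1-1.1, 1-1.1, -6.8-1.1] = [13.000,-0.100,-7.900]
hi = A.hi+B.hi = [27.3+1.1, 10.2+1.1, 11.2+1.1] = [28.400,11.300,12.300]
diag = √(15.4²+11.4²+20.2²) = √775.16 = 27.842

min=[13.000,-0.100,-7.900] max=[28.400,11.300,12.300] diag=27.842


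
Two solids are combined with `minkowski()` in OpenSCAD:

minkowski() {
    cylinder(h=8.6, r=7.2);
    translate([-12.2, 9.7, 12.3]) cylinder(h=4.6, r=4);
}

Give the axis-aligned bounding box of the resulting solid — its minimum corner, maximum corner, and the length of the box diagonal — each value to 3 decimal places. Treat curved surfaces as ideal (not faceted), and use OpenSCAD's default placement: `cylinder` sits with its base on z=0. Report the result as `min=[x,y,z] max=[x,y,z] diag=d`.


min=[-23.400,-1.500,12.300] max=[-1.000,20.900,25.500] diag=34.319

A = translate([-12.2, 9.7, 12.3]) cylinder(h=4.6, r=4) → bbox [-16.2,5.7,12.3] .. [-8.2,13.7,16.9]
B = cylinder(h=8.6, r=7.2) → bbox [-7.2,-7.2,0] .. [7.2,7.2,8.6]
lo = A.lo+B.lo = [-16.2-7.2, 5.7-7.2, 12.3+0] = [-23.400,-1.500,12.300]
hi = A.hi+B.hi = [-8.2+7.2, 13.7+7.2, 16.9+8.6] = [-1.000,20.900,25.500]
diag = √(22.4²+22.4²+13.2²) = √1177.76 = 34.319


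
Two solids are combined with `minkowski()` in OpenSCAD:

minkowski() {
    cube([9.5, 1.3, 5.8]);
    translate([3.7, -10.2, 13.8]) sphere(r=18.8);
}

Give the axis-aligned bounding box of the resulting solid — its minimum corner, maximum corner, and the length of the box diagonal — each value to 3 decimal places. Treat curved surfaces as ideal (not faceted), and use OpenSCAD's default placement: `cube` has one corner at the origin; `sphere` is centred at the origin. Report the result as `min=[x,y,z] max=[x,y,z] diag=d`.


A = translate([3.7, -10.2, 13.8]) sphere(r=18.8) → bbox [-15.1,-29,-5] .. [22.5,8.6,32.6]
B = cube([9.5, 1.3, 5.8]) → bbox [0,0,0] .. [9.5,1.3,5.8]
lo = A.lo+B.lo = [-15.1+0, -29+0, -5+0] = [-15.100,-29.000,-5.000]
hi = A.hi+B.hi = [22.5+9.5, 8.6+1.3, 32.6+5.8] = [32.000,9.900,38.400]
diag = √(47.1²+38.9²+43.4²) = √5615.18 = 74.935

min=[-15.100,-29.000,-5.000] max=[32.000,9.900,38.400] diag=74.935


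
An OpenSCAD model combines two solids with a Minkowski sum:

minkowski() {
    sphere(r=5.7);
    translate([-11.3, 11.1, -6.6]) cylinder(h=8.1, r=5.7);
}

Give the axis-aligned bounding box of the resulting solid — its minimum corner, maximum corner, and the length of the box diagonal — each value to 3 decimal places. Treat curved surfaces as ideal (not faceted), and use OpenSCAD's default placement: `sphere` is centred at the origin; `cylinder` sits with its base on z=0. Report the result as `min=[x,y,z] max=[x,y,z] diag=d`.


min=[-22.700,-0.300,-12.300] max=[0.100,22.500,7.200] diag=37.682

A = translate([-11.3, 11.1, -6.6]) cylinder(h=8.1, r=5.7) → bbox [-17,5.4,-6.6] .. [-5.6,16.8,1.5]
B = sphere(r=5.7) → bbox [-5.7,-5.7,-5.7] .. [5.7,5.7,5.7]
lo = A.lo+B.lo = [-17-5.7, 5.4-5.7, -6.6-5.7] = [-22.700,-0.300,-12.300]
hi = A.hi+B.hi = [-5.6+5.7, 16.8+5.7, 1.5+5.7] = [0.100,22.500,7.200]
diag = √(22.8²+22.8²+19.5²) = √1419.93 = 37.682


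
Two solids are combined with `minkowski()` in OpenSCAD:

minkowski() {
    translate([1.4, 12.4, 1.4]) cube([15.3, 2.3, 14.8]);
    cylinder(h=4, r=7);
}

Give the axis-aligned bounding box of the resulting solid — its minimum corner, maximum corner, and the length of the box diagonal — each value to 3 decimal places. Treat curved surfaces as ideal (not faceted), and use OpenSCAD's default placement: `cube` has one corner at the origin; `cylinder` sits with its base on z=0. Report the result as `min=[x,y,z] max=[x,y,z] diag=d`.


min=[-5.600,5.400,1.400] max=[23.700,21.700,20.200] diag=38.440

A = translate([1.4, 12.4, 1.4]) cube([15.3, 2.3, 14.8]) → bbox [1.4,12.4,1.4] .. [16.7,14.7,16.2]
B = cylinder(h=4, r=7) → bbox [-7,-7,0] .. [7,7,4]
lo = A.lo+B.lo = [1.4-7, 12.4-7, 1.4+0] = [-5.600,5.400,1.400]
hi = A.hi+B.hi = [16.7+7, 14.7+7, 16.2+4] = [23.700,21.700,20.200]
diag = √(29.3²+16.3²+18.8²) = √1477.62 = 38.440


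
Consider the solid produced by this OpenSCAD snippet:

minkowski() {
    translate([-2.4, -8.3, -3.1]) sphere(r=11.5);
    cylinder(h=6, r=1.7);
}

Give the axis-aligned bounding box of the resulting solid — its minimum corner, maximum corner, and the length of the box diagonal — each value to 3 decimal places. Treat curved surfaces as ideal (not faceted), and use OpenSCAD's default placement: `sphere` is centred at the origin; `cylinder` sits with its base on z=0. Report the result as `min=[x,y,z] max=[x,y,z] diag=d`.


min=[-15.600,-21.500,-14.600] max=[10.800,4.900,14.400] diag=47.275

A = translate([-2.4, -8.3, -3.1]) sphere(r=11.5) → bbox [-13.9,-19.8,-14.6] .. [9.1,3.2,8.4]
B = cylinder(h=6, r=1.7) → bbox [-1.7,-1.7,0] .. [1.7,1.7,6]
lo = A.lo+B.lo = [-13.9-1.7, -19.8-1.7, -14.6+0] = [-15.600,-21.500,-14.600]
hi = A.hi+B.hi = [9.1+1.7, 3.2+1.7, 8.4+6] = [10.800,4.900,14.400]
diag = √(26.4²+26.4²+29²) = √2234.92 = 47.275


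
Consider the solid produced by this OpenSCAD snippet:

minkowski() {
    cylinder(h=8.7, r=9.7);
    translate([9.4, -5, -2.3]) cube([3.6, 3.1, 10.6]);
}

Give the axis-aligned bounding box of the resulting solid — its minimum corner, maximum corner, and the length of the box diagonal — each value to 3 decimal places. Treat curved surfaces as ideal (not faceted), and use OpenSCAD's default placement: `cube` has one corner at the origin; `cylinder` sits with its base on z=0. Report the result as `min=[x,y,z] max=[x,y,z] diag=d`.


A = translate([9.4, -5, -2.3]) cube([3.6, 3.1, 10.6]) → bbox [9.4,-5,-2.3] .. [13,-1.9,8.3]
B = cylinder(h=8.7, r=9.7) → bbox [-9.7,-9.7,0] .. [9.7,9.7,8.7]
lo = A.lo+B.lo = [9.4-9.7, -5-9.7, -2.3+0] = [-0.300,-14.700,-2.300]
hi = A.hi+B.hi = [13+9.7, -1.9+9.7, 8.3+8.7] = [22.700,7.800,17.000]
diag = √(23²+22.5²+19.3²) = √1407.74 = 37.520

min=[-0.300,-14.700,-2.300] max=[22.700,7.800,17.000] diag=37.520


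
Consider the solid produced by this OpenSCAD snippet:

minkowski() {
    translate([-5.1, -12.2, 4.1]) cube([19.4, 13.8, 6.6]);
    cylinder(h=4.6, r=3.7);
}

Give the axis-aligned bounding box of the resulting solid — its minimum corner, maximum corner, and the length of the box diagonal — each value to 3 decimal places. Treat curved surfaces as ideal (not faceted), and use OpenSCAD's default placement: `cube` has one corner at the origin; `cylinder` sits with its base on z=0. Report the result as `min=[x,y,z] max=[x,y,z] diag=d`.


min=[-8.800,-15.900,4.100] max=[18.000,5.300,15.300] diag=35.960

A = translate([-5.1, -12.2, 4.1]) cube([19.4, 13.8, 6.6]) → bbox [-5.1,-12.2,4.1] .. [14.3,1.6,10.7]
B = cylinder(h=4.6, r=3.7) → bbox [-3.7,-3.7,0] .. [3.7,3.7,4.6]
lo = A.lo+B.lo = [-5.1-3.7, -12.2-3.7, 4.1+0] = [-8.800,-15.900,4.100]
hi = A.hi+B.hi = [14.3+3.7, 1.6+3.7, 10.7+4.6] = [18.000,5.300,15.300]
diag = √(26.8²+21.2²+11.2²) = √1293.12 = 35.960


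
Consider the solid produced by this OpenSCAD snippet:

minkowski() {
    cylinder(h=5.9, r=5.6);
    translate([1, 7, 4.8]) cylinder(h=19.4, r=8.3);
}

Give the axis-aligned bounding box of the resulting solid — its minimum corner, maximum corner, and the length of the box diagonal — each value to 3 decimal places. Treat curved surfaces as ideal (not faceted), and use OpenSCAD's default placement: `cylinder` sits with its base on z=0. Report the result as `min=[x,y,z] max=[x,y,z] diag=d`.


A = translate([1, 7, 4.8]) cylinder(h=19.4, r=8.3) → bbox [-7.3,-1.3,4.8] .. [9.3,15.3,24.2]
B = cylinder(h=5.9, r=5.6) → bbox [-5.6,-5.6,0] .. [5.6,5.6,5.9]
lo = A.lo+B.lo = [-7.3-5.6, -1.3-5.6, 4.8+0] = [-12.900,-6.900,4.800]
hi = A.hi+B.hi = [9.3+5.6, 15.3+5.6, 24.2+5.9] = [14.900,20.900,30.100]
diag = √(27.8²+27.8²+25.3²) = √2185.77 = 46.752

min=[-12.900,-6.900,4.800] max=[14.900,20.900,30.100] diag=46.752


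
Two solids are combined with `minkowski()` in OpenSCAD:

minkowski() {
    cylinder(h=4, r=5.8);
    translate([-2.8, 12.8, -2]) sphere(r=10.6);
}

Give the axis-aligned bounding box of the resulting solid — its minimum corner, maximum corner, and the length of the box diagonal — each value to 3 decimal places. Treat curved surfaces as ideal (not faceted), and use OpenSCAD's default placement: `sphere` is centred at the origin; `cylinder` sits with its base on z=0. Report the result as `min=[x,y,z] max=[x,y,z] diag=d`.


A = translate([-2.8, 12.8, -2]) sphere(r=10.6) → bbox [-13.4,2.2,-12.6] .. [7.8,23.4,8.6]
B = cylinder(h=4, r=5.8) → bbox [-5.8,-5.8,0] .. [5.8,5.8,4]
lo = A.lo+B.lo = [-13.4-5.8, 2.2-5.8, -12.6+0] = [-19.200,-3.600,-12.600]
hi = A.hi+B.hi = [7.8+5.8, 23.4+5.8, 8.6+4] = [13.600,29.200,12.600]
diag = √(32.8²+32.8²+25.2²) = √2786.72 = 52.789

min=[-19.200,-3.600,-12.600] max=[13.600,29.200,12.600] diag=52.789


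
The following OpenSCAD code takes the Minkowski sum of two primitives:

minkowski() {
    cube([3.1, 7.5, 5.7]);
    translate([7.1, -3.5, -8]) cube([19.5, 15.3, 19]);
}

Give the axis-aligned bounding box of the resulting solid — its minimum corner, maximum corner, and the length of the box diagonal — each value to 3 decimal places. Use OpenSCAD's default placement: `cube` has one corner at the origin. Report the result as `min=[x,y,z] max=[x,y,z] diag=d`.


A = translate([7.1, -3.5, -8]) cube([19.5, 15.3, 19]) → bbox [7.1,-3.5,-8] .. [26.6,11.8,11]
B = cube([3.1, 7.5, 5.7]) → bbox [0,0,0] .. [3.1,7.5,5.7]
lo = A.lo+B.lo = [7.1+0, -3.5+0, -8+0] = [7.100,-3.500,-8.000]
hi = A.hi+B.hi = [26.6+3.1, 11.8+7.5, 11+5.7] = [29.700,19.300,16.700]
diag = √(22.6²+22.8²+24.7²) = √1640.69 = 40.505

min=[7.100,-3.500,-8.000] max=[29.700,19.300,16.700] diag=40.505


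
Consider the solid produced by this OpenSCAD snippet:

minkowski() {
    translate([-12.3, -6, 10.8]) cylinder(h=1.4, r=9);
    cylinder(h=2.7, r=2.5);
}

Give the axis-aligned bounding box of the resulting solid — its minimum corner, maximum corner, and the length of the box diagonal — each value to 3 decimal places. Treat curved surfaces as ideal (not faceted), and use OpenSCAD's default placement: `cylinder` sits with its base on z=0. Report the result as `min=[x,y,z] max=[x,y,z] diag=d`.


min=[-23.800,-17.500,10.800] max=[-0.800,5.500,14.900] diag=32.784

A = translate([-12.3, -6, 10.8]) cylinder(h=1.4, r=9) → bbox [-21.3,-15,10.8] .. [-3.3,3,12.2]
B = cylinder(h=2.7, r=2.5) → bbox [-2.5,-2.5,0] .. [2.5,2.5,2.7]
lo = A.lo+B.lo = [-21.3-2.5, -15-2.5, 10.8+0] = [-23.800,-17.500,10.800]
hi = A.hi+B.hi = [-3.3+2.5, 3+2.5, 12.2+2.7] = [-0.800,5.500,14.900]
diag = √(23²+23²+4.1²) = √1074.81 = 32.784


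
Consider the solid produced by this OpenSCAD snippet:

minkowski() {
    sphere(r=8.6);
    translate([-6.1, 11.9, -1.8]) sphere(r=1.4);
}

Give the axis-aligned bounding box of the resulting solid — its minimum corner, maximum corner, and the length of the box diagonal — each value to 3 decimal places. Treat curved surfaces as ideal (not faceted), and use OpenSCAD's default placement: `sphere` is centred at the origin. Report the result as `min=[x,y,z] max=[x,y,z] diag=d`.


A = translate([-6.1, 11.9, -1.8]) sphere(r=1.4) → bbox [-7.5,10.5,-3.2] .. [-4.7,13.3,-0.4]
B = sphere(r=8.6) → bbox [-8.6,-8.6,-8.6] .. [8.6,8.6,8.6]
lo = A.lo+B.lo = [-7.5-8.6, 10.5-8.6, -3.2-8.6] = [-16.100,1.900,-11.800]
hi = A.hi+B.hi = [-4.7+8.6, 13.3+8.6, -0.4+8.6] = [3.900,21.900,8.200]
diag = √(20²+20²+20²) = √1200 = 34.641

min=[-16.100,1.900,-11.800] max=[3.900,21.900,8.200] diag=34.641


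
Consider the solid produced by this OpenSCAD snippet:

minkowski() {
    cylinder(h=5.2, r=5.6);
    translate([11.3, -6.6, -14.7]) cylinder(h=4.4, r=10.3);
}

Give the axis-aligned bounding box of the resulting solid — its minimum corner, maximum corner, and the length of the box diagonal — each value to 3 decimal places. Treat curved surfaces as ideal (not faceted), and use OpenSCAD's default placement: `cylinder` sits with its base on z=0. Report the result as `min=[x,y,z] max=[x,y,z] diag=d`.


A = translate([11.3, -6.6, -14.7]) cylinder(h=4.4, r=10.3) → bbox [1,-16.9,-14.7] .. [21.6,3.7,-10.3]
B = cylinder(h=5.2, r=5.6) → bbox [-5.6,-5.6,0] .. [5.6,5.6,5.2]
lo = A.lo+B.lo = [1-5.6, -16.9-5.6, -14.7+0] = [-4.600,-22.500,-14.700]
hi = A.hi+B.hi = [21.6+5.6, 3.7+5.6, -10.3+5.2] = [27.200,9.300,-5.100]
diag = √(31.8²+31.8²+9.6²) = √2114.64 = 45.985

min=[-4.600,-22.500,-14.700] max=[27.200,9.300,-5.100] diag=45.985


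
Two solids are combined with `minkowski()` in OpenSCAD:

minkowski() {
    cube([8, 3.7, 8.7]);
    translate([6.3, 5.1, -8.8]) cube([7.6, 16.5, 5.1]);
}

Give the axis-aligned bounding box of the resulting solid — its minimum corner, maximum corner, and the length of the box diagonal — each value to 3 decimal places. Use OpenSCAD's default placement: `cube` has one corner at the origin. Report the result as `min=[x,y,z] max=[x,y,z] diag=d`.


A = translate([6.3, 5.1, -8.8]) cube([7.6, 16.5, 5.1]) → bbox [6.3,5.1,-8.8] .. [13.9,21.6,-3.7]
B = cube([8, 3.7, 8.7]) → bbox [0,0,0] .. [8,3.7,8.7]
lo = A.lo+B.lo = [6.3+0, 5.1+0, -8.8+0] = [6.300,5.100,-8.800]
hi = A.hi+B.hi = [13.9+8, 21.6+3.7, -3.7+8.7] = [21.900,25.300,5.000]
diag = √(15.6²+20.2²+13.8²) = √841.84 = 29.014

min=[6.300,5.100,-8.800] max=[21.900,25.300,5.000] diag=29.014


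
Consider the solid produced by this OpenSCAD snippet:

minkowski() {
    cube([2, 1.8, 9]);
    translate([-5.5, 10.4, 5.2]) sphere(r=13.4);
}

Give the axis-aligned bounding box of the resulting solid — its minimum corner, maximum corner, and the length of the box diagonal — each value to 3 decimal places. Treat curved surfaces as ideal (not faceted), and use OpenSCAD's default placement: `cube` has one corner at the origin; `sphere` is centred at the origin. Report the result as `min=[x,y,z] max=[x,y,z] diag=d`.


A = translate([-5.5, 10.4, 5.2]) sphere(r=13.4) → bbox [-18.9,-3,-8.2] .. [7.9,23.8,18.6]
B = cube([2, 1.8, 9]) → bbox [0,0,0] .. [2,1.8,9]
lo = A.lo+B.lo = [-18.9+0, -3+0, -8.2+0] = [-18.900,-3.000,-8.200]
hi = A.hi+B.hi = [7.9+2, 23.8+1.8, 18.6+9] = [9.900,25.600,27.600]
diag = √(28.8²+28.6²+35.8²) = √2929.04 = 54.121

min=[-18.900,-3.000,-8.200] max=[9.900,25.600,27.600] diag=54.121


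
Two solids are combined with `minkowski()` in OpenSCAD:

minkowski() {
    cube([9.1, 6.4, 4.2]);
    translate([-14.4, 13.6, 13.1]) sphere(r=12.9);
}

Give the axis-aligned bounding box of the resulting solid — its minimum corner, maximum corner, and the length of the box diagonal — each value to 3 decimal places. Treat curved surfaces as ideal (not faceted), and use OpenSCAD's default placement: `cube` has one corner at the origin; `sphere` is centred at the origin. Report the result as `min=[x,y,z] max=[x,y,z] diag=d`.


A = translate([-14.4, 13.6, 13.1]) sphere(r=12.9) → bbox [-27.3,0.7,0.2] .. [-1.5,26.5,26]
B = cube([9.1, 6.4, 4.2]) → bbox [0,0,0] .. [9.1,6.4,4.2]
lo = A.lo+B.lo = [-27.3+0, 0.7+0, 0.2+0] = [-27.300,0.700,0.200]
hi = A.hi+B.hi = [-1.5+9.1, 26.5+6.4, 26+4.2] = [7.600,32.900,30.200]
diag = √(34.9²+32.2²+30²) = √3154.85 = 56.168

min=[-27.300,0.700,0.200] max=[7.600,32.900,30.200] diag=56.168


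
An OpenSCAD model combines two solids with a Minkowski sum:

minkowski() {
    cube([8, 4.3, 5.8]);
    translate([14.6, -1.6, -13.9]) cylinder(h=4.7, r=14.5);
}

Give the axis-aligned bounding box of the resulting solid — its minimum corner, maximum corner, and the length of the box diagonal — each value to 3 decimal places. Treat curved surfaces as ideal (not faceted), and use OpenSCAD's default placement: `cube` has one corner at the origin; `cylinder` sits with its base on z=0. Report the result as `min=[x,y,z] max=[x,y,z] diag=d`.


min=[0.100,-16.100,-13.900] max=[37.100,17.200,-3.400] diag=50.874

A = translate([14.6, -1.6, -13.9]) cylinder(h=4.7, r=14.5) → bbox [0.1,-16.1,-13.9] .. [29.1,12.9,-9.2]
B = cube([8, 4.3, 5.8]) → bbox [0,0,0] .. [8,4.3,5.8]
lo = A.lo+B.lo = [0.1+0, -16.1+0, -13.9+0] = [0.100,-16.100,-13.900]
hi = A.hi+B.hi = [29.1+8, 12.9+4.3, -9.2+5.8] = [37.100,17.200,-3.400]
diag = √(37²+33.3²+10.5²) = √2588.14 = 50.874


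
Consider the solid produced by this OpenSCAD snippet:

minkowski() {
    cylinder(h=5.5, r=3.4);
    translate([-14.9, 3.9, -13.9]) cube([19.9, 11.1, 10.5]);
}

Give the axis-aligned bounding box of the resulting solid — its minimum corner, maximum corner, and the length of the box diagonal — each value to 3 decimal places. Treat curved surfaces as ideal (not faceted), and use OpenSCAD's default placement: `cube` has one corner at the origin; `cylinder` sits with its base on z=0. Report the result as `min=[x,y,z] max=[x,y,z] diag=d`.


min=[-18.300,0.500,-13.900] max=[8.400,18.400,2.100] diag=35.907

A = translate([-14.9, 3.9, -13.9]) cube([19.9, 11.1, 10.5]) → bbox [-14.9,3.9,-13.9] .. [5,15,-3.4]
B = cylinder(h=5.5, r=3.4) → bbox [-3.4,-3.4,0] .. [3.4,3.4,5.5]
lo = A.lo+B.lo = [-14.9-3.4, 3.9-3.4, -13.9+0] = [-18.300,0.500,-13.900]
hi = A.hi+B.hi = [5+3.4, 15+3.4, -3.4+5.5] = [8.400,18.400,2.100]
diag = √(26.7²+17.9²+16²) = √1289.3 = 35.907


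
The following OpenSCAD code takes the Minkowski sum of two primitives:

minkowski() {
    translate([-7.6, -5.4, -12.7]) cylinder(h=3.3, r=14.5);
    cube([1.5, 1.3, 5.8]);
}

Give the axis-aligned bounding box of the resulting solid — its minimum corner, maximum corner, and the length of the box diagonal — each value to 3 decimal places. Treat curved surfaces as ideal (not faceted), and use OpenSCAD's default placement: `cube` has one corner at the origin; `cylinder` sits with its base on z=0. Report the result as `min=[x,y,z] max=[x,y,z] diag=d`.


A = translate([-7.6, -5.4, -12.7]) cylinder(h=3.3, r=14.5) → bbox [-22.1,-19.9,-12.7] .. [6.9,9.1,-9.4]
B = cube([1.5, 1.3, 5.8]) → bbox [0,0,0] .. [1.5,1.3,5.8]
lo = A.lo+B.lo = [-22.1+0, -19.9+0, -12.7+0] = [-22.100,-19.900,-12.700]
hi = A.hi+B.hi = [6.9+1.5, 9.1+1.3, -9.4+5.8] = [8.400,10.400,-3.600]
diag = √(30.5²+30.3²+9.1²) = √1931.15 = 43.945

min=[-22.100,-19.900,-12.700] max=[8.400,10.400,-3.600] diag=43.945


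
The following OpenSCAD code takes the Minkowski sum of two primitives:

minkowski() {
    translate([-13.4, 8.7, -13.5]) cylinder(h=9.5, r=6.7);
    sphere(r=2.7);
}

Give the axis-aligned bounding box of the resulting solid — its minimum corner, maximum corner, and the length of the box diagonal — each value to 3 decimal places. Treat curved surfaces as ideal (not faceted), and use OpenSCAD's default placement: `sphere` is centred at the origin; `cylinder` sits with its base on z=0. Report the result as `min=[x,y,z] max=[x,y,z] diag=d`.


A = translate([-13.4, 8.7, -13.5]) cylinder(h=9.5, r=6.7) → bbox [-20.1,2,-13.5] .. [-6.7,15.4,-4]
B = sphere(r=2.7) → bbox [-2.7,-2.7,-2.7] .. [2.7,2.7,2.7]
lo = A.lo+B.lo = [-20.1-2.7, 2-2.7, -13.5-2.7] = [-22.800,-0.700,-16.200]
hi = A.hi+B.hi = [-6.7+2.7, 15.4+2.7, -4+2.7] = [-4.000,18.100,-1.300]
diag = √(18.8²+18.8²+14.9²) = √928.89 = 30.478

min=[-22.800,-0.700,-16.200] max=[-4.000,18.100,-1.300] diag=30.478


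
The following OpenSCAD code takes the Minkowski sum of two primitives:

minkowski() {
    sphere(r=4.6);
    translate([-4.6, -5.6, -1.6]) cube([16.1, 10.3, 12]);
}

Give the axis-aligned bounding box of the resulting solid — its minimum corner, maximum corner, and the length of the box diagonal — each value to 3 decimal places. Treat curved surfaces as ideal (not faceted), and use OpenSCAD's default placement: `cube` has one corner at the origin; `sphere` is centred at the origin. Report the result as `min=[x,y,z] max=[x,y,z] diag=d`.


A = translate([-4.6, -5.6, -1.6]) cube([16.1, 10.3, 12]) → bbox [-4.6,-5.6,-1.6] .. [11.5,4.7,10.4]
B = sphere(r=4.6) → bbox [-4.6,-4.6,-4.6] .. [4.6,4.6,4.6]
lo = A.lo+B.lo = [-4.6-4.6, -5.6-4.6, -1.6-4.6] = [-9.200,-10.200,-6.200]
hi = A.hi+B.hi = [11.5+4.6, 4.7+4.6, 10.4+4.6] = [16.100,9.300,15.000]
diag = √(25.3²+19.5²+21.2²) = √1469.78 = 38.338

min=[-9.200,-10.200,-6.200] max=[16.100,9.300,15.000] diag=38.338


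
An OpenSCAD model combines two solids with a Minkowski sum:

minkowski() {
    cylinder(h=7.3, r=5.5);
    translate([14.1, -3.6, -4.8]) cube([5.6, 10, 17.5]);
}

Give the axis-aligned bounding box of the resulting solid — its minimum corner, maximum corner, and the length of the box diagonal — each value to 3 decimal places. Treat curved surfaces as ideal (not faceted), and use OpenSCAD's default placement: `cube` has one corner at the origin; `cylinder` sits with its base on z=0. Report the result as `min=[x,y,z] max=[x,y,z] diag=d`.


A = translate([14.1, -3.6, -4.8]) cube([5.6, 10, 17.5]) → bbox [14.1,-3.6,-4.8] .. [19.7,6.4,12.7]
B = cylinder(h=7.3, r=5.5) → bbox [-5.5,-5.5,0] .. [5.5,5.5,7.3]
lo = A.lo+B.lo = [14.1-5.5, -3.6-5.5, -4.8+0] = [8.600,-9.100,-4.800]
hi = A.hi+B.hi = [19.7+5.5, 6.4+5.5, 12.7+7.3] = [25.200,11.900,20.000]
diag = √(16.6²+21²+24.8²) = √1331.6 = 36.491

min=[8.600,-9.100,-4.800] max=[25.200,11.900,20.000] diag=36.491


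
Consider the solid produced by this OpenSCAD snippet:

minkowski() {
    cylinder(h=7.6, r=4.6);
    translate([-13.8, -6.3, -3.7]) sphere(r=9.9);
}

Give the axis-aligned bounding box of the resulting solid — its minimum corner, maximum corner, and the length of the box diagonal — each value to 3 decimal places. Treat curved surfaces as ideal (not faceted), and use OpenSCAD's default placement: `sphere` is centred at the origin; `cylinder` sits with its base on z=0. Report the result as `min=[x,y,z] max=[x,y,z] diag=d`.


A = translate([-13.8, -6.3, -3.7]) sphere(r=9.9) → bbox [-23.7,-16.2,-13.6] .. [-3.9,3.6,6.2]
B = cylinder(h=7.6, r=4.6) → bbox [-4.6,-4.6,0] .. [4.6,4.6,7.6]
lo = A.lo+B.lo = [-23.7-4.6, -16.2-4.6, -13.6+0] = [-28.300,-20.800,-13.600]
hi = A.hi+B.hi = [-3.9+4.6, 3.6+4.6, 6.2+7.6] = [0.700,8.200,13.800]
diag = √(29²+29²+27.4²) = √2432.76 = 49.323

min=[-28.300,-20.800,-13.600] max=[0.700,8.200,13.800] diag=49.323


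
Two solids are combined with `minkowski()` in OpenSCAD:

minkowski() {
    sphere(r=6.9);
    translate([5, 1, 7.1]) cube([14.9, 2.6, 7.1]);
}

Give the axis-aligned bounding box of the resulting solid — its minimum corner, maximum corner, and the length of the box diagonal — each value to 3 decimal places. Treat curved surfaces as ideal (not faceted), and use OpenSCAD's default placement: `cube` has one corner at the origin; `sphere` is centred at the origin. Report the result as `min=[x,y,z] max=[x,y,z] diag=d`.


min=[-1.900,-5.900,0.200] max=[26.800,10.500,21.100] diag=39.108

A = translate([5, 1, 7.1]) cube([14.9, 2.6, 7.1]) → bbox [5,1,7.1] .. [19.9,3.6,14.2]
B = sphere(r=6.9) → bbox [-6.9,-6.9,-6.9] .. [6.9,6.9,6.9]
lo = A.lo+B.lo = [5-6.9, 1-6.9, 7.1-6.9] = [-1.900,-5.900,0.200]
hi = A.hi+B.hi = [19.9+6.9, 3.6+6.9, 14.2+6.9] = [26.800,10.500,21.100]
diag = √(28.7²+16.4²+20.9²) = √1529.46 = 39.108


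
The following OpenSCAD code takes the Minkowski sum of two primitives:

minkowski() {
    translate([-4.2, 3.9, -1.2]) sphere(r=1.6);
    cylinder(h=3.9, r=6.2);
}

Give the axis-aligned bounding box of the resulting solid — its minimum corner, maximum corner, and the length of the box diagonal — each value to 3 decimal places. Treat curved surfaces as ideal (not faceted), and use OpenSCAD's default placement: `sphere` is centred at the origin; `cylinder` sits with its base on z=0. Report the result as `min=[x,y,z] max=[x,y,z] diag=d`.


A = translate([-4.2, 3.9, -1.2]) sphere(r=1.6) → bbox [-5.8,2.3,-2.8] .. [-2.6,5.5,0.4]
B = cylinder(h=3.9, r=6.2) → bbox [-6.2,-6.2,0] .. [6.2,6.2,3.9]
lo = A.lo+B.lo = [-5.8-6.2, 2.3-6.2, -2.8+0] = [-12.000,-3.900,-2.800]
hi = A.hi+B.hi = [-2.6+6.2, 5.5+6.2, 0.4+3.9] = [3.600,11.700,4.300]
diag = √(15.6²+15.6²+7.1²) = √537.13 = 23.176

min=[-12.000,-3.900,-2.800] max=[3.600,11.700,4.300] diag=23.176
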